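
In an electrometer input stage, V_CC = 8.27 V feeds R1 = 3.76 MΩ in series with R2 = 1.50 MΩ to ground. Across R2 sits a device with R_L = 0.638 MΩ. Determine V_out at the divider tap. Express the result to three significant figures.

V_out ≈ 0.880 V

The load sits in parallel with R2, giving an effective lower resistance R2' = R2·R_L/(R2+R_L) = 0.4476 MΩ.
Voltage divider with the loaded lower leg: V_out = 8.27 × 0.4476/(3.76 + 0.4476) = 8.27 × 0.1064 = 0.8798 V.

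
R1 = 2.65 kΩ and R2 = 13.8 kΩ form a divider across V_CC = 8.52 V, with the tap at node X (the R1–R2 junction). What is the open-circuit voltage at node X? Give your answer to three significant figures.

V_th is the unloaded tap voltage: V_CC · R2/(R1+R2) = 8.52 × 0.8389 = 7.147 V.

V_th ≈ 7.15 V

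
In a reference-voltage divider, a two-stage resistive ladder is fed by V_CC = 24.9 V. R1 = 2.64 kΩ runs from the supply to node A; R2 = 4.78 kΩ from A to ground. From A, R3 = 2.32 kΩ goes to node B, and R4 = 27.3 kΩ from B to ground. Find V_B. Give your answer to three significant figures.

V_B ≈ 14.0 V

Looking into the second stage from A: R3 + R4 = 29.62 kΩ appears in parallel with R2.
R2 ‖ (R3+R4) = 4.116 kΩ.
V_A = 24.9 × 4.116/(2.64 + 4.116) = 15.17 V.
Stage 2 is unloaded, so V_B = V_A · R4/(R3+R4) = 15.17 × 27.3/29.62 = 13.98 V.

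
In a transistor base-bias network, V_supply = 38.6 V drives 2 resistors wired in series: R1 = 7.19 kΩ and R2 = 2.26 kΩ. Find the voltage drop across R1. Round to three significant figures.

Total series resistance ΣR = 7.19 + 2.26 = 9.450 kΩ.
By the voltage-divider rule, V = 38.6 × 7.190/9.450 = 29.37 V.

V ≈ 29.4 V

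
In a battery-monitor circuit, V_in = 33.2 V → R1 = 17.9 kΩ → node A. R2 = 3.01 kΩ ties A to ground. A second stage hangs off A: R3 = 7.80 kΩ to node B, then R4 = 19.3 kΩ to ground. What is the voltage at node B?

V_B ≈ 3.11 V

Looking into the second stage from A: R3 + R4 = 27.10 kΩ appears in parallel with R2.
Effective lower resistance at A: R2 ‖ 27.10 = 2.709 kΩ.
First divider: V_A = V_in · 2.709/(17.9 + 2.709) = 4.364 V.
Stage 2 is unloaded, so V_B = V_A · R4/(R3+R4) = 4.364 × 19.3/27.10 = 3.108 V.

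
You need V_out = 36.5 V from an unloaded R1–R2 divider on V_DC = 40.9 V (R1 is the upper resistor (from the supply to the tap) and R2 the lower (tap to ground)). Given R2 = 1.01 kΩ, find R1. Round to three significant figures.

R1 ≈ 0.122 kΩ

Required fraction k = V_out/V_DC = 0.8924.
R1 = R2·(1/k − 1) = 1.01 × 0.1205 = 0.1218 kΩ.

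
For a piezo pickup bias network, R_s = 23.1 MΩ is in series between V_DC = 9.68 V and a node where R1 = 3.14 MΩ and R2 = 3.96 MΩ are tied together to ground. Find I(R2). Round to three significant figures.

I ≈ 0.172 µA

Combine the parallel branches: R_p = (1/3.14 + 1/3.96)⁻¹ = 1.751 MΩ.
V_A = 9.68 × 1.751/24.85 = 0.6822 V.
I(R2) = V_A / R2 = 0.6822/3.96 = 0.1723 µA.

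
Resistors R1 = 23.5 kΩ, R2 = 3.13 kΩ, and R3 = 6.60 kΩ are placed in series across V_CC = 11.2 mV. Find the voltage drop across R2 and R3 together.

Total series resistance ΣR = 23.5 + 3.13 + 6.60 = 33.23 kΩ.
R_{R2..R3} = 3.13 + 6.60 = 9.730 kΩ.
V = V_CC · R/ΣR = 11.2 × 0.2928 = 3.279 mV.

V ≈ 3.28 mV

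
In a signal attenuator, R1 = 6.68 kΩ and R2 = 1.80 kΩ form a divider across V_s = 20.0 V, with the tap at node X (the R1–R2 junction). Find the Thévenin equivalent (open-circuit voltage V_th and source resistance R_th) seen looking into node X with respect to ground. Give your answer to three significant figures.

Open-circuit (no load on X): V_th = V_s · R2/(R1 + R2) = 20.0 × 1.80/(6.680 + 1.80) = 4.245 V.
Looking into X with the source shorted: R_th = R1·R2/(R1+R2) = 6.680 × 1.80/8.480 = 1.418 kΩ.

V_th ≈ 4.25 V, R_th ≈ 1.42 kΩ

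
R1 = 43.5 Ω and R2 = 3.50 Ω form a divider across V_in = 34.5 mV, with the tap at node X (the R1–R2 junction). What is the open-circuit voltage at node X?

V_th is the unloaded tap voltage: V_in · R2/(R1+R2) = 34.5 × 0.07447 = 2.569 mV.

V_th ≈ 2.57 mV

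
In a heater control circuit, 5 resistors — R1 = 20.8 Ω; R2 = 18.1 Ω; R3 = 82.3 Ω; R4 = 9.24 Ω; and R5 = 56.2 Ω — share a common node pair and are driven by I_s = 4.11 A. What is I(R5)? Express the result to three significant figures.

Conductances: ΣG = 1/20.8 + 1/18.1 + 1/82.3 + 1/9.24 + 1/56.2 = 0.2415 (1/Ω).
Current divider: I(R5) = I_s · G_k/ΣG = 4.11 × (0.01779/0.2415) = 4.11 × 0.07368 = 0.3028 A.

I ≈ 0.303 A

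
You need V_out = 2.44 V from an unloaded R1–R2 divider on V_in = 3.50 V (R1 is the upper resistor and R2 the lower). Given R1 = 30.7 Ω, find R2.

R2 ≈ 70.7 Ω

Required fraction k = V_out/V_in = 0.6971.
R2 = R1 · 0.6971/(1 − 0.6971) = 70.67 Ω.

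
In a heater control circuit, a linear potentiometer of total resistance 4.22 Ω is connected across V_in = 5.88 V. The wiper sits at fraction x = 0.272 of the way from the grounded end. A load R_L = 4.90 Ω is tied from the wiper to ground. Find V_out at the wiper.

V_out ≈ 1.37 V

Lower segment x·R_p = 1.148 Ω; upper segment (1−x)·R_p = 3.072 Ω.
Lower segment in parallel with the load: 1.148 ‖ 4.90 = 0.9300 Ω.
V_out = 5.88 × 0.9300/(3.072 + 0.9300) = 1.366 V.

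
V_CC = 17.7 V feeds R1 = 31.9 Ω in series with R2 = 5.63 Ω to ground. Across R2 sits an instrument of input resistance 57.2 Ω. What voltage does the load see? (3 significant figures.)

V_out ≈ 2.45 V

First combine the lower leg with the load: R2 ‖ R_L = 5.126 Ω.
Then V_out = V_CC · R2'/(R1 + R2') = 17.7 × 5.126/37.03 = 2.450 V.
(Unloaded it would be 2.66 V; the load pulls it down.)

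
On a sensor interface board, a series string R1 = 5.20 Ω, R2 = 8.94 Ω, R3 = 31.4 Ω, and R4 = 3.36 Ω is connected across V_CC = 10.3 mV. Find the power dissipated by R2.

Series current I = V_CC/ΣR = 10.3/48.90 = 0.2106 mA.
P(R2) = I²·R2 = (0.2106)² × 8.94 = 0.3966 µW.

P ≈ 0.397 µW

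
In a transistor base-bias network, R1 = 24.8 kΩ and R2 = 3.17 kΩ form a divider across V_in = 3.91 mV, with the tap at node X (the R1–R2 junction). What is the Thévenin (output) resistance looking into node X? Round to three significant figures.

Zeroing V_in shorts the top of R1 to ground, so R_th = R1 ‖ R2 = 2.811 kΩ.

R_th ≈ 2.81 kΩ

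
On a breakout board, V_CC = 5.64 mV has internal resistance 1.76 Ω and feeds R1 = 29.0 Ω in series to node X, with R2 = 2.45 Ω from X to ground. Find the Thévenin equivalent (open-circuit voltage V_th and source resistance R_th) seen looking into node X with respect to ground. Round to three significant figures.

R1' = 1.76 + 29.0 = 30.76 Ω (source resistance + R1).
With X open, the divider is unloaded: V_th = 5.64 × 2.45/33.21 = 0.4161 mV.
With V_CC suppressed (replaced by a short), R_th = R1' ‖ R2 = (30.76 × 2.45)/(30.76 + 2.45) = 2.269 Ω.

V_th ≈ 0.416 mV, R_th ≈ 2.27 Ω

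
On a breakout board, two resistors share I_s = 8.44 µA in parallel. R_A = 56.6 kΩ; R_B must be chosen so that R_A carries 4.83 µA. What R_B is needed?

In a two-way split, I_A/I_s = R_B/(R_A + R_B).
4.83/8.44 = R_B/(R_A + R_B) → R_B = R_A · (0.5723)/(1 − 0.5723) = 56.6 × 1.338 = 75.73 kΩ.

R_B ≈ 75.7 kΩ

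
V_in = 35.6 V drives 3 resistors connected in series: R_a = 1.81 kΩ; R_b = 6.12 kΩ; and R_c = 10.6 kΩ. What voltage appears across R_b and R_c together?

V ≈ 32.1 V

ΣR = 1.81 + 6.12 + 10.6 = 18.53 kΩ.
R_{R_b..R_c} = 6.12 + 10.6 = 16.72 kΩ.
Voltage divider: V = V_in · (16.72 / 18.53) = 35.6 × 0.9023 = 32.12 V.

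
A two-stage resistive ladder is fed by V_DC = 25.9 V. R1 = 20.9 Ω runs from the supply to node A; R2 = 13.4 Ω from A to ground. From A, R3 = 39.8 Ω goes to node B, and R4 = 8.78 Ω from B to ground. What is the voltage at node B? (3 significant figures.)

Looking into the second stage from A: R3 + R4 = 48.58 Ω appears in parallel with R2.
R2 ‖ (R3+R4) = 10.50 Ω.
So V_A = 25.9 × 0.3345 = 8.662 V.
Stage 2 is unloaded, so V_B = V_A · R4/(R3+R4) = 8.662 × 8.78/48.58 = 1.566 V.

V_B ≈ 1.57 V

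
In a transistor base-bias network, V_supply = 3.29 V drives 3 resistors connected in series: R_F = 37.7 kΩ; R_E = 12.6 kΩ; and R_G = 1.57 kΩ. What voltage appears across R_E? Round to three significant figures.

V ≈ 0.799 V

Series total: ΣR = 37.7 + 12.6 + 1.57 = 51.87 kΩ.
V = V_supply · R/ΣR = 3.29 × 0.2429 = 0.7992 V.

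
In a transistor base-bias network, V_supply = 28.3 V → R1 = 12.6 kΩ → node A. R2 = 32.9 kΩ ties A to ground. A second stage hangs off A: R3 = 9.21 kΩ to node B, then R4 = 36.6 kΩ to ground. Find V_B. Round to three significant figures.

The second stage (R3 + R4 = 45.81 kΩ) loads node A in parallel with R2.
Effective lower resistance at A: R2 ‖ 45.81 = 19.15 kΩ.
First divider: V_A = V_supply · 19.15/(12.6 + 19.15) = 17.07 V.
Then the unloaded second divider: V_B = V_A × R4/(R3+R4) = 17.07 × 0.7990 = 13.64 V.

V_B ≈ 13.6 V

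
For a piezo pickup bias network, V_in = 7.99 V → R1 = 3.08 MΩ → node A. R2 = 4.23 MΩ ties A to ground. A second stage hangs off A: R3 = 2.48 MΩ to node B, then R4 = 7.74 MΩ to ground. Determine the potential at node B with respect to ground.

V_B ≈ 2.98 V

Node A sees R2 in parallel with the series input of stage 2, R3 + R4 = 10.22 MΩ.
Effective lower resistance at A: R2 ‖ 10.22 = 2.992 MΩ.
First divider: V_A = V_in · 2.992/(3.08 + 2.992) = 3.937 V.
Stage 2 is unloaded, so V_B = V_A · R4/(R3+R4) = 3.937 × 7.74/10.22 = 2.982 V.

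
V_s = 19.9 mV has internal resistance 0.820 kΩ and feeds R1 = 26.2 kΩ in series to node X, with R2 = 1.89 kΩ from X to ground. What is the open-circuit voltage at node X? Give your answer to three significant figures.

V_th ≈ 1.30 mV

R1' = 0.820 + 26.2 = 27.02 kΩ (source resistance + R1).
V_th is the unloaded tap voltage: V_s · R2/(R1'+R2) = 19.9 × 0.06538 = 1.301 mV.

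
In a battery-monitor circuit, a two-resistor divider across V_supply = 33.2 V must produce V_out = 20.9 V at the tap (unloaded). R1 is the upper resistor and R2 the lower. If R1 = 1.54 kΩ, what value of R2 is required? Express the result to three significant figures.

V_out/V_supply = R2/(R1+R2) = 0.6295.
Rearranging, R2 = R1·k/(1−k) = 1.54 × 1.699 = 2.617 kΩ.

R2 ≈ 2.62 kΩ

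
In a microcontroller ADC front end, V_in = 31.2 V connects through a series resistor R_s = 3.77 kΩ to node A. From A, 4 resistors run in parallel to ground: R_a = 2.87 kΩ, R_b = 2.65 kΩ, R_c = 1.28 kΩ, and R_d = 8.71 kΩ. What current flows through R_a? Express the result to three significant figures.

I ≈ 1.53 mA

Equivalent of the parallel group: R_p = 0.6166 kΩ.
Node voltage V_A = V_in · R_p/(R_s + R_p) = 31.2 × 0.1406 = 4.385 V.
I(R_a) = V_A / R_a = 4.385/2.87 = 1.528 mA.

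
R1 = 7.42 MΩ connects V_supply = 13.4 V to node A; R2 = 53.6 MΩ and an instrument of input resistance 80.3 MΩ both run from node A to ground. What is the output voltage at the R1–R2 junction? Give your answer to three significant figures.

V_out ≈ 10.9 V

The load sits in parallel with R2, giving an effective lower resistance R2' = R2·R_L/(R2+R_L) = 32.14 MΩ.
Voltage divider with the loaded lower leg: V_out = 13.4 × 32.14/(7.42 + 32.14) = 13.4 × 0.8125 = 10.89 V.
(Unloaded it would be 11.8 V; the load pulls it down.)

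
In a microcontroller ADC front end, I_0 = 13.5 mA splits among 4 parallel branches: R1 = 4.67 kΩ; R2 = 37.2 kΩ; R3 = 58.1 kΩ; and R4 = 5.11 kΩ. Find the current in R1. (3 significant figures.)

I ≈ 6.37 mA

ΣG = 1/4.67 + 1/37.2 + 1/58.1 + 1/5.11 = 0.4539.
Current divider: I(R1) = I_0 · G_k/ΣG = 13.5 × (0.2141/0.4539) = 13.5 × 0.4717 = 6.368 mA.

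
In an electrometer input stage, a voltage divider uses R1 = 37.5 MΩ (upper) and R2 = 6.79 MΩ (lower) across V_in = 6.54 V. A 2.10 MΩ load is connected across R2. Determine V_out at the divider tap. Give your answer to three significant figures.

V_out ≈ 0.268 V

R2 ‖ R_L = (6.79 × 2.10)/(6.79 + 2.10) = 1.604 MΩ.
Now apply the divider: V_out = 6.54 × 0.04102 = 0.2683 V.
(Unloaded it would be 1.00 V; the load pulls it down.)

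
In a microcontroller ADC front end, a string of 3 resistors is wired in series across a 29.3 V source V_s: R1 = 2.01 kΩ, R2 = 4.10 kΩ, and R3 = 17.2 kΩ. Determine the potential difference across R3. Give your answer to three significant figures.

Series total: ΣR = 2.01 + 4.10 + 17.2 = 23.31 kΩ.
Voltage divider: V = V_s · (17.20 / 23.31) = 29.3 × 0.7379 = 21.62 V.

V ≈ 21.6 V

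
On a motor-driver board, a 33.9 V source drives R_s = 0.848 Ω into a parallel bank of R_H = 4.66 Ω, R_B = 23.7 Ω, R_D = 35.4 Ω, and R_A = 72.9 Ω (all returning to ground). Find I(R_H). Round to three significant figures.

Combine the parallel branches: R_p = (1/4.66 + 1/23.7 + 1/35.4 + 1/72.9)⁻¹ = 3.347 Ω.
V_A by voltage divider: V_A = 33.9 × 3.347/(0.848 + 3.347) = 27.05 V.
Branch current I = V_A/R_H = 27.05/4.66 = 5.804 A.

I ≈ 5.80 A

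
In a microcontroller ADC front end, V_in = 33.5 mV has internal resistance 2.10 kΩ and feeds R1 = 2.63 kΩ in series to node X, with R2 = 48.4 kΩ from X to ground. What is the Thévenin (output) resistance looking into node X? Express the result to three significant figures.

R_th ≈ 4.31 kΩ

R1' = 2.10 + 2.63 = 4.730 kΩ (source resistance + R1).
Looking into X with the source shorted: R_th = R1'·R2/(R1'+R2) = 4.730 × 48.4/53.13 = 4.309 kΩ.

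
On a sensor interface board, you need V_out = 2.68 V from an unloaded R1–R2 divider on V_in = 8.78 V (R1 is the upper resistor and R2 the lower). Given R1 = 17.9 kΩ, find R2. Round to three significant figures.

R2 ≈ 7.86 kΩ

The divider ratio is R2/(R1+R2) = 2.68/8.78 = 0.3052.
So R2 = R1 · V_out/(V_in − V_out) = 17.9 × 2.68/(8.78 − 2.68) = 17.9 × 0.4393 = 7.864 kΩ.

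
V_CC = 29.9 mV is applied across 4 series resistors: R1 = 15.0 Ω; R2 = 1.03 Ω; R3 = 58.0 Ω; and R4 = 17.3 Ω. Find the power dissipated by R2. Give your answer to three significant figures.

ΣR = 91.33 Ω → I = 29.9/91.33 = 0.3274 mA.
V(R2) = I·R = 0.3372 mV; P = V·I = 0.3372 × 0.3274 = 0.1104 µW.

P ≈ 0.110 µW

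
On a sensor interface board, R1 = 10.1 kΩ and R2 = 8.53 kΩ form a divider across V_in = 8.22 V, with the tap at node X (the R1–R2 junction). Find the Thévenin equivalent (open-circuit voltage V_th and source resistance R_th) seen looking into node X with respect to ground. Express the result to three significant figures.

With X open, the divider is unloaded: V_th = 8.22 × 8.53/18.63 = 3.764 V.
Looking into X with the source shorted: R_th = R1·R2/(R1+R2) = 10.10 × 8.53/18.63 = 4.624 kΩ.

V_th ≈ 3.76 V, R_th ≈ 4.62 kΩ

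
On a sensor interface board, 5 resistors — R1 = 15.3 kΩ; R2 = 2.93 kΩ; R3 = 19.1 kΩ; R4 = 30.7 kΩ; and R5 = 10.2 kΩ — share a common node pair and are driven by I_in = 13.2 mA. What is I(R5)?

Total conductance ΣG = 1/15.3 + 1/2.93 + 1/19.1 + 1/30.7 + 1/10.2 = 0.5896 (units of 1/kΩ).
By the current-divider rule, I = I_in · G_k/ΣG = 13.2 × 0.1663 = 2.195 mA.

I ≈ 2.19 mA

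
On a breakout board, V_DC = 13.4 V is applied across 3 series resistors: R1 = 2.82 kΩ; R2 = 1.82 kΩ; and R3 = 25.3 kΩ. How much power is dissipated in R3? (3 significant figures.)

P ≈ 5.07 mW

Series current I = V_DC/ΣR = 13.4/29.94 = 0.4476 mA.
V(R3) = I·R = 11.32 V; P = V·I = 11.32 × 0.4476 = 5.068 mW.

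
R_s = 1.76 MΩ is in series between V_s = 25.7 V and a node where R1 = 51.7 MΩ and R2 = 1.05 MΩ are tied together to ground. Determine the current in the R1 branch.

Combine the parallel branches: R_p = (1/51.7 + 1/1.05)⁻¹ = 1.029 MΩ.
Node voltage V_A = V_s · R_p/(R_s + R_p) = 25.7 × 0.3690 = 9.483 V.
Branch current I = V_A/R1 = 9.483/51.7 = 0.1834 µA.
(Equivalently: I_total = 9.214 µA, then current-divider fraction G_k/ΣG = 0.01991.)

I ≈ 0.183 µA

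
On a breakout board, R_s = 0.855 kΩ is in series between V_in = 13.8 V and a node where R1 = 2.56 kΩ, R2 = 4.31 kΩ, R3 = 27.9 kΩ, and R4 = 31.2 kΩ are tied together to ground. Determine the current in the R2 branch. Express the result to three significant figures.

Equivalent of the parallel group: R_p = 1.448 kΩ.
V_A by voltage divider: V_A = 13.8 × 1.448/(0.855 + 1.448) = 8.677 V.
Branch current I = V_A/R2 = 8.677/4.31 = 2.013 mA.
(Equivalently: I_total = 5.992 mA, then current-divider fraction G_k/ΣG = 0.3360.)

I ≈ 2.01 mA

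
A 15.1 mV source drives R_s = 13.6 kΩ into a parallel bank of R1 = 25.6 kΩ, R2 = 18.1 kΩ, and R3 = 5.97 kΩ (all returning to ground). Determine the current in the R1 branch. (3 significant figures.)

I ≈ 0.129 µA

Equivalent of the parallel group: R_p = 3.819 kΩ.
V_A = 15.1 × 3.819/17.42 = 3.311 mV.
Branch current I = V_A/R1 = 3.311/25.6 = 0.1293 µA.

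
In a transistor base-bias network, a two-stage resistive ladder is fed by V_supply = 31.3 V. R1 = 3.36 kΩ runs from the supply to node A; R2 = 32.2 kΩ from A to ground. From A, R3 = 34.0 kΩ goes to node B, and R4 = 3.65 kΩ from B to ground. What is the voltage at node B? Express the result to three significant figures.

The second stage (R3 + R4 = 37.65 kΩ) loads node A in parallel with R2.
Effective lower resistance at A: R2 ‖ 37.65 = 17.36 kΩ.
So V_A = 31.3 × 0.8378 = 26.22 V.
Stage 2 is unloaded, so V_B = V_A · R4/(R3+R4) = 26.22 × 3.65/37.65 = 2.542 V.

V_B ≈ 2.54 V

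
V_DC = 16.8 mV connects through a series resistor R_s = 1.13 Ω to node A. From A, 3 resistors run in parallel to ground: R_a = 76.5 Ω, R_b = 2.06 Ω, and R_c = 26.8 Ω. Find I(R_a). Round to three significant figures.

Parallel bank: R_p = 1/(1/76.5 + 1/2.06 + 1/26.8) = 1.866 Ω.
V_A by voltage divider: V_A = 16.8 × 1.866/(1.13 + 1.866) = 10.46 mV.
Branch current I = V_A/R_a = 10.46/76.5 = 0.1368 mA.

I ≈ 0.137 mA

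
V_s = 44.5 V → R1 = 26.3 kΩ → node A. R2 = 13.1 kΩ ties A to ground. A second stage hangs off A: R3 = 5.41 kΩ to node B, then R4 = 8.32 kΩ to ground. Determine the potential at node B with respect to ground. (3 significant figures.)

V_B ≈ 5.48 V

The second stage (R3 + R4 = 13.73 kΩ) loads node A in parallel with R2.
R2 ‖ (R3+R4) = 6.704 kΩ.
So V_A = 44.5 × 0.2031 = 9.039 V.
Stage 2 is unloaded, so V_B = V_A · R4/(R3+R4) = 9.039 × 8.32/13.73 = 5.477 V.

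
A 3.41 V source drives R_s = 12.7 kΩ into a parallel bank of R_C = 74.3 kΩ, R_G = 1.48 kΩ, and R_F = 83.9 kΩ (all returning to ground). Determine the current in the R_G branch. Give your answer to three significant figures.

Equivalent of the parallel group: R_p = 1.426 kΩ.
V_A = 3.41 × 1.426/14.13 = 0.3443 V.
Branch current I = V_A/R_G = 0.3443/1.48 = 0.2327 mA.

I ≈ 0.233 mA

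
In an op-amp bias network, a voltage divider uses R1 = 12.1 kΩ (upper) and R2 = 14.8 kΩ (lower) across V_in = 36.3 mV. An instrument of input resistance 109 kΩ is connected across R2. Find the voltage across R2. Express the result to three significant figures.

First combine the lower leg with the load: R2 ‖ R_L = 13.03 kΩ.
Now apply the divider: V_out = 36.3 × 0.5185 = 18.82 mV.
(Unloaded it would be 20.0 mV; the load pulls it down.)

V_out ≈ 18.8 mV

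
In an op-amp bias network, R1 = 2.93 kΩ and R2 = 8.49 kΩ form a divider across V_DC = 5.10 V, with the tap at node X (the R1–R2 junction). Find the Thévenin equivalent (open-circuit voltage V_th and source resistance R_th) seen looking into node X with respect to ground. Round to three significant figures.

V_th ≈ 3.79 V, R_th ≈ 2.18 kΩ

V_th is the unloaded tap voltage: V_DC · R2/(R1+R2) = 5.10 × 0.7434 = 3.792 V.
Looking into X with the source shorted: R_th = R1·R2/(R1+R2) = 2.930 × 8.49/11.42 = 2.178 kΩ.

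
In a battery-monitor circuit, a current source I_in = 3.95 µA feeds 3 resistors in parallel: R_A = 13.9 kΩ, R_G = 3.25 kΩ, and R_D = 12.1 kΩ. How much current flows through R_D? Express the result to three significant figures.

I ≈ 0.706 µA

Conductances: ΣG = 1/13.9 + 1/3.25 + 1/12.1 = 0.4623 (1/kΩ).
R_D takes the fraction G_k/ΣG = 0.08264/0.4623 = 0.1788, so I = 3.95 × 0.1788 = 0.7062 µA.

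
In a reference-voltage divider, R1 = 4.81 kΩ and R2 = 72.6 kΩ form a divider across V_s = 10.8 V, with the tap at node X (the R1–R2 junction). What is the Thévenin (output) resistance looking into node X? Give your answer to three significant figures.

With V_s suppressed (replaced by a short), R_th = R1 ‖ R2 = (4.810 × 72.6)/(4.810 + 72.6) = 4.511 kΩ.

R_th ≈ 4.51 kΩ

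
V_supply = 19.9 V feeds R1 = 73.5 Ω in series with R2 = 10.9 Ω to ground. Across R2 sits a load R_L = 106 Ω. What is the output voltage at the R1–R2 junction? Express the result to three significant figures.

R2 ‖ R_L = (10.9 × 106)/(10.9 + 106) = 9.884 Ω.
Voltage divider with the loaded lower leg: V_out = 19.9 × 9.884/(73.5 + 9.884) = 19.9 × 0.1185 = 2.359 V.

V_out ≈ 2.36 V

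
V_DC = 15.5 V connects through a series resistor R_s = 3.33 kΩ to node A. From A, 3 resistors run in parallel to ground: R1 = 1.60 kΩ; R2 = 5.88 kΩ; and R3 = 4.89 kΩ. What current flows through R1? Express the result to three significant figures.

I ≈ 2.24 mA

Equivalent of the parallel group: R_p = 1.000 kΩ.
Node voltage V_A = V_DC · R_p/(R_s + R_p) = 15.5 × 0.2310 = 3.581 V.
I(R1) = V_A / R1 = 3.581/1.60 = 2.238 mA.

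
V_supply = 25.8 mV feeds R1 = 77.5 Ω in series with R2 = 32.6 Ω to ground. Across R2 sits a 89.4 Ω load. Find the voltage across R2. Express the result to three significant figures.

V_out ≈ 6.08 mV

First combine the lower leg with the load: R2 ‖ R_L = 23.89 Ω.
Then V_out = V_supply · R2'/(R1 + R2') = 25.8 × 23.89/101.4 = 6.079 mV.
(Unloaded it would be 7.64 mV; the load pulls it down.)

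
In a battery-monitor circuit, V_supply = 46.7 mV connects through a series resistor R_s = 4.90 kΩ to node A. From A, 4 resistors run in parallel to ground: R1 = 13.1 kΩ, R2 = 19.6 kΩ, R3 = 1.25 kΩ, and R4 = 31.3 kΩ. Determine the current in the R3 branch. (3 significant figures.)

Equivalent of the parallel group: R_p = 1.042 kΩ.
V_A = 46.7 × 1.042/5.942 = 8.192 mV.
I(R3) = V_A / R3 = 8.192/1.25 = 6.554 µA.

I ≈ 6.55 µA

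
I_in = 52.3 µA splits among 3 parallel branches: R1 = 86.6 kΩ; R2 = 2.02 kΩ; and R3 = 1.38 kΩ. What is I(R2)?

Total conductance ΣG = 1/86.6 + 1/2.02 + 1/1.38 = 1.231 (units of 1/kΩ).
By the current-divider rule, I = I_in · G_k/ΣG = 52.3 × 0.4021 = 21.03 µA.

I ≈ 21.0 µA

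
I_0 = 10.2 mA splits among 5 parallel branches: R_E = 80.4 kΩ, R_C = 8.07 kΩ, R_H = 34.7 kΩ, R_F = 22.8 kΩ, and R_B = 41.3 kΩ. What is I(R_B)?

I ≈ 1.06 mA

Total conductance ΣG = 1/80.4 + 1/8.07 + 1/34.7 + 1/22.8 + 1/41.3 = 0.2332 (units of 1/kΩ).
Current divider: I(R_B) = I_0 · G_k/ΣG = 10.2 × (0.02421/0.2332) = 10.2 × 0.1038 = 1.059 mA.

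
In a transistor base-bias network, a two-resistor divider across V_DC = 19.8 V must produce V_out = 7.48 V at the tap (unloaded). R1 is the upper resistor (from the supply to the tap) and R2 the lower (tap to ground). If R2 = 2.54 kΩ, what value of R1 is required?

R1 ≈ 4.18 kΩ

The divider ratio is R2/(R1+R2) = 7.48/19.8 = 0.3778.
Rearranging, R1 = R2·(1−k)/k = 2.54 × 1.647 = 4.184 kΩ.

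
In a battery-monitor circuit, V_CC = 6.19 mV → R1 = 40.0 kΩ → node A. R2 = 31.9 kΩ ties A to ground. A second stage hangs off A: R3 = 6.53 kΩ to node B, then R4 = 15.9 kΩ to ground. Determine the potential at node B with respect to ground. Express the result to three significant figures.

Node A sees R2 in parallel with the series input of stage 2, R3 + R4 = 22.43 kΩ.
R2 ‖ (R3+R4) = 13.17 kΩ.
V_A = 6.19 × 13.17/(40.0 + 13.17) = 1.533 mV.
Stage 2 is unloaded, so V_B = V_A · R4/(R3+R4) = 1.533 × 15.9/22.43 = 1.087 mV.

V_B ≈ 1.09 mV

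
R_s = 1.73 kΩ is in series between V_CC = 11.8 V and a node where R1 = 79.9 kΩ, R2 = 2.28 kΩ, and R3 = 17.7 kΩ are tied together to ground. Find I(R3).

I ≈ 0.355 mA

Equivalent of the parallel group: R_p = 1.970 kΩ.
V_A by voltage divider: V_A = 11.8 × 1.970/(1.73 + 1.970) = 6.283 V.
I(R3) = V_A / R3 = 6.283/17.7 = 0.3550 mA.
(Equivalently: I_total = 3.189 mA, then current-divider fraction G_k/ΣG = 0.1113.)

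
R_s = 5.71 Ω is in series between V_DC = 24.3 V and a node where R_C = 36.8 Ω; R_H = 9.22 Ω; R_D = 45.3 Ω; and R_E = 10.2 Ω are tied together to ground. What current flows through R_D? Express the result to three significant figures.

I ≈ 0.218 A

Equivalent of the parallel group: R_p = 3.910 Ω.
V_A = 24.3 × 3.910/9.620 = 9.877 V.
Branch current I = V_A/R_D = 9.877/45.3 = 0.2180 A.
(Equivalently: I_total = 2.526 A, then current-divider fraction G_k/ΣG = 0.08632.)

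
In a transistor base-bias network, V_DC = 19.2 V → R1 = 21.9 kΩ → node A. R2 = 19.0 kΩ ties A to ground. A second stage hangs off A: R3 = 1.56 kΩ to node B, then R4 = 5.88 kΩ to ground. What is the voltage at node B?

Node A sees R2 in parallel with the series input of stage 2, R3 + R4 = 7.440 kΩ.
R2 ‖ (R3+R4) = 5.346 kΩ.
So V_A = 19.2 × 0.1962 = 3.768 V.
V_B = V_A × 0.7903 = 2.978 V.

V_B ≈ 2.98 V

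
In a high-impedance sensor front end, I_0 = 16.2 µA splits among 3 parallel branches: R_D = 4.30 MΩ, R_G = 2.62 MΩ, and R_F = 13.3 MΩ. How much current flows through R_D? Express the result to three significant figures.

Conductances: ΣG = 1/4.30 + 1/2.62 + 1/13.3 = 0.6894 (1/MΩ).
By the current-divider rule, I = I_0 · G_k/ΣG = 16.2 × 0.3373 = 5.465 µA.

I ≈ 5.46 µA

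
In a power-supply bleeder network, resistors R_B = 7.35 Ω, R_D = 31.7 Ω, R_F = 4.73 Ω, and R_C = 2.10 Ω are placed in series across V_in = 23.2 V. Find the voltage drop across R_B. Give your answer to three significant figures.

V ≈ 3.72 V

Total series resistance ΣR = 7.35 + 31.7 + 4.73 + 2.10 = 45.88 Ω.
Voltage divider: V = V_in · (7.350 / 45.88) = 23.2 × 0.1602 = 3.717 V.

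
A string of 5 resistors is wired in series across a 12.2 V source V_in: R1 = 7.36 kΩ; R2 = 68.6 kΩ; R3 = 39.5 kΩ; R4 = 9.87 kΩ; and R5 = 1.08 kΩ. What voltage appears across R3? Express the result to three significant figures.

Series total: ΣR = 7.36 + 68.6 + 39.5 + 9.87 + 1.08 = 126.4 kΩ.
By the voltage-divider rule, V = 12.2 × 39.50/126.4 = 3.812 V.

V ≈ 3.81 V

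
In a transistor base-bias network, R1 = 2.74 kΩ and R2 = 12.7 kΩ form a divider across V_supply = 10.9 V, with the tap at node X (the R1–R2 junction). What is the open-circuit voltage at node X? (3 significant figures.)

V_th ≈ 8.97 V

V_th is the unloaded tap voltage: V_supply · R2/(R1+R2) = 10.9 × 0.8225 = 8.966 V.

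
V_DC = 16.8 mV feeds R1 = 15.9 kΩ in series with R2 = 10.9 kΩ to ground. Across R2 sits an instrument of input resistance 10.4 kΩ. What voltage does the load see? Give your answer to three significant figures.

First combine the lower leg with the load: R2 ‖ R_L = 5.322 kΩ.
Now apply the divider: V_out = 16.8 × 0.2508 = 4.213 mV.

V_out ≈ 4.21 mV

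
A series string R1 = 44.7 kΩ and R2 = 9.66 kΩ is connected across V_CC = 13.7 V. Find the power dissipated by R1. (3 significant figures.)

P ≈ 2.84 mW

ΣR = 54.36 kΩ → I = 13.7/54.36 = 0.2520 mA.
P(R1) = I²·R1 = (0.2520)² × 44.7 = 2.839 mW.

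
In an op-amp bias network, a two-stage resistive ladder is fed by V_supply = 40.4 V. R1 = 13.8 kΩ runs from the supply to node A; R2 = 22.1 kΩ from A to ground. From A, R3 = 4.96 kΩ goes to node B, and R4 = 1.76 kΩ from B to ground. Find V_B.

The second stage (R3 + R4 = 6.720 kΩ) loads node A in parallel with R2.
Effective lower resistance at A: R2 ‖ 6.720 = 5.153 kΩ.
V_A = 40.4 × 5.153/(13.8 + 5.153) = 10.98 V.
V_B = V_A × 0.2619 = 2.877 V.

V_B ≈ 2.88 V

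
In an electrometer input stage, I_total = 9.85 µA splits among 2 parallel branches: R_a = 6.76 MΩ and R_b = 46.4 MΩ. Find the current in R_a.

I ≈ 8.60 µA

With just two branches, the current splits inversely with resistance.
So I = 9.85 × 46.4/53.16 = 8.597 µA.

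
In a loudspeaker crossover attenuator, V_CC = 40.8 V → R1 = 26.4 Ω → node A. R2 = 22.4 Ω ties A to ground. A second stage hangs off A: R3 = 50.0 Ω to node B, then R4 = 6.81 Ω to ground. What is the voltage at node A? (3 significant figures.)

The second stage (R3 + R4 = 56.81 Ω) loads node A in parallel with R2.
Effective lower resistance at A: R2 ‖ 56.81 = 16.07 Ω.
So V_A = 40.8 × 0.3783 = 15.44 V.

V_A ≈ 15.4 V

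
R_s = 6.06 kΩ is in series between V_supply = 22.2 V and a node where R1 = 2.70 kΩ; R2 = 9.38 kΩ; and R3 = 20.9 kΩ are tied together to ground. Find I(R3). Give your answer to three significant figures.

I ≈ 0.254 mA

Equivalent of the parallel group: R_p = 1.905 kΩ.
V_A = 22.2 × 1.905/7.965 = 5.310 V.
I(R3) = V_A / R3 = 5.310/20.9 = 0.2541 mA.
(Check via current divider: I_total = 2.787 mA; share G_k/ΣG = 0.09117 → same result.)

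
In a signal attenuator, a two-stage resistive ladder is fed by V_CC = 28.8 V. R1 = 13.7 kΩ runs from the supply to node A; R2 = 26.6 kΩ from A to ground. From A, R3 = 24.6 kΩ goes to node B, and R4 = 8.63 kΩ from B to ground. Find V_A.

Looking into the second stage from A: R3 + R4 = 33.23 kΩ appears in parallel with R2.
Effective lower resistance at A: R2 ‖ 33.23 = 14.77 kΩ.
So V_A = 28.8 × 0.5189 = 14.94 V.

V_A ≈ 14.9 V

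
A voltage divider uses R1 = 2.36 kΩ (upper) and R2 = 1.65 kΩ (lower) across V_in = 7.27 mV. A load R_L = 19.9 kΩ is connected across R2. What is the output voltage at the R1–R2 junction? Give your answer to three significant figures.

First combine the lower leg with the load: R2 ‖ R_L = 1.524 kΩ.
Voltage divider with the loaded lower leg: V_out = 7.27 × 1.524/(2.36 + 1.524) = 7.27 × 0.3923 = 2.852 mV.
(Unloaded it would be 2.99 mV; the load pulls it down.)

V_out ≈ 2.85 mV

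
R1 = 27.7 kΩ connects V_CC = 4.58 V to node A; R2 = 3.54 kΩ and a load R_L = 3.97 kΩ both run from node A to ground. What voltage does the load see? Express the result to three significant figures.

V_out ≈ 0.290 V

R2 ‖ R_L = (3.54 × 3.97)/(3.54 + 3.97) = 1.871 kΩ.
Now apply the divider: V_out = 4.58 × 0.06328 = 0.2898 V.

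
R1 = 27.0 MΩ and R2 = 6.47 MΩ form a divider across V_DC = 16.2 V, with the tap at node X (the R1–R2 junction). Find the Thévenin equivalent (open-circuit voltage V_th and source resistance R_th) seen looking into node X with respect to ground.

V_th ≈ 3.13 V, R_th ≈ 5.22 MΩ

Open-circuit (no load on X): V_th = V_DC · R2/(R1 + R2) = 16.2 × 6.47/(27.00 + 6.47) = 3.132 V.
With V_DC suppressed (replaced by a short), R_th = R1 ‖ R2 = (27.00 × 6.47)/(27.00 + 6.47) = 5.219 MΩ.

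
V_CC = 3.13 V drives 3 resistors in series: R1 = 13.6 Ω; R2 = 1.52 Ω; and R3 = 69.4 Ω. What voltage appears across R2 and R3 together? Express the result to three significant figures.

Total series resistance ΣR = 13.6 + 1.52 + 69.4 = 84.52 Ω.
R_{R2..R3} = 1.52 + 69.4 = 70.92 Ω.
V = V_CC · R/ΣR = 3.13 × 0.8391 = 2.626 V.

V ≈ 2.63 V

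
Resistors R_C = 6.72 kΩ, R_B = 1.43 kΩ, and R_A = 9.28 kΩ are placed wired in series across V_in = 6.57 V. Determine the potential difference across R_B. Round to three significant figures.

V ≈ 0.539 V

ΣR = 6.72 + 1.43 + 9.28 = 17.43 kΩ.
By the voltage-divider rule, V = 6.57 × 1.430/17.43 = 0.5390 V.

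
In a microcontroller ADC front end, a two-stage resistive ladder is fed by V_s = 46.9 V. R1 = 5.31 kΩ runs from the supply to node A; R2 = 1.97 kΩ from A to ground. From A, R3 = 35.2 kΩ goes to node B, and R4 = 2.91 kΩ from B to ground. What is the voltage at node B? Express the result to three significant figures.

V_B ≈ 0.934 V

Node A sees R2 in parallel with the series input of stage 2, R3 + R4 = 38.11 kΩ.
R2 ‖ (R3+R4) = 1.873 kΩ.
First divider: V_A = V_s · 1.873/(5.31 + 1.873) = 12.23 V.
V_B = V_A × 0.07636 = 0.9339 V.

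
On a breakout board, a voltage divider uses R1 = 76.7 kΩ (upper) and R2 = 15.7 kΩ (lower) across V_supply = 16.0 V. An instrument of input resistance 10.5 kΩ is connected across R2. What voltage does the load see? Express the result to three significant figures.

V_out ≈ 1.21 V

R2 ‖ R_L = (15.7 × 10.5)/(15.7 + 10.5) = 6.292 kΩ.
Then V_out = V_supply · R2'/(R1 + R2') = 16.0 × 6.292/82.99 = 1.213 V.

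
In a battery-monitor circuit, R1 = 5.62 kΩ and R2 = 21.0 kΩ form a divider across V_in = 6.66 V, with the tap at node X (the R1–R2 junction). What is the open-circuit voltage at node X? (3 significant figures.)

V_th ≈ 5.25 V

V_th is the unloaded tap voltage: V_in · R2/(R1+R2) = 6.66 × 0.7889 = 5.254 V.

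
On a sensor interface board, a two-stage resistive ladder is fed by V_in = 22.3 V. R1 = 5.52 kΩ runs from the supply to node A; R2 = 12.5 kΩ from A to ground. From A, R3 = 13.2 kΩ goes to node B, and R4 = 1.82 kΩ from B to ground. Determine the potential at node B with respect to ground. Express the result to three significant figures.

V_B ≈ 1.49 V

The second stage (R3 + R4 = 15.02 kΩ) loads node A in parallel with R2.
Effective lower resistance at A: R2 ‖ 15.02 = 6.822 kΩ.
First divider: V_A = V_in · 6.822/(5.52 + 6.822) = 12.33 V.
Stage 2 is unloaded, so V_B = V_A · R4/(R3+R4) = 12.33 × 1.82/15.02 = 1.494 V.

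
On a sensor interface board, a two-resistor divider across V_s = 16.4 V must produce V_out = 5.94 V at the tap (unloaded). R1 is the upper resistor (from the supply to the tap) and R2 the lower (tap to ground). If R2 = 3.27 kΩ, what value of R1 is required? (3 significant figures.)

R1 ≈ 5.76 kΩ

Required fraction k = V_out/V_s = 0.3622.
R1 = R2·(1/k − 1) = 3.27 × 1.761 = 5.758 kΩ.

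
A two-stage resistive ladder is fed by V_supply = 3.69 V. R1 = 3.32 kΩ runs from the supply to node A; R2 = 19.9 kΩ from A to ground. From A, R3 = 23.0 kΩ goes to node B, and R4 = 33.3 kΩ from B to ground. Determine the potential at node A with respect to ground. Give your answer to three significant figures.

V_A ≈ 3.01 V

The second stage (R3 + R4 = 56.30 kΩ) loads node A in parallel with R2.
R2 ‖ (R3+R4) = 14.70 kΩ.
So V_A = 3.69 × 0.8158 = 3.010 V.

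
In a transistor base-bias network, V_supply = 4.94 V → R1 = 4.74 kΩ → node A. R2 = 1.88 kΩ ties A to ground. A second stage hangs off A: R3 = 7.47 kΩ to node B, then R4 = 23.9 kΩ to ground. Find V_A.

V_A ≈ 1.35 V

Looking into the second stage from A: R3 + R4 = 31.37 kΩ appears in parallel with R2.
Effective lower resistance at A: R2 ‖ 31.37 = 1.774 kΩ.
First divider: V_A = V_supply · 1.774/(4.74 + 1.774) = 1.345 V.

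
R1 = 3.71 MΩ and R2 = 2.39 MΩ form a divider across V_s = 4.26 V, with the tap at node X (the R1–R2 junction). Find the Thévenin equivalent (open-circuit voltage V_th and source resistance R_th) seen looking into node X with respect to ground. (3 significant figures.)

With X open, the divider is unloaded: V_th = 4.26 × 2.39/6.100 = 1.669 V.
Looking into X with the source shorted: R_th = R1·R2/(R1+R2) = 3.710 × 2.39/6.100 = 1.454 MΩ.

V_th ≈ 1.67 V, R_th ≈ 1.45 MΩ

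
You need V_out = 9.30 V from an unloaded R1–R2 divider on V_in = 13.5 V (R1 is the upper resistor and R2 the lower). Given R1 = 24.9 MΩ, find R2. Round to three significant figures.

R2 ≈ 55.1 MΩ

V_out/V_in = R2/(R1+R2) = 0.6889.
Rearranging, R2 = R1·k/(1−k) = 24.9 × 2.214 = 55.14 MΩ.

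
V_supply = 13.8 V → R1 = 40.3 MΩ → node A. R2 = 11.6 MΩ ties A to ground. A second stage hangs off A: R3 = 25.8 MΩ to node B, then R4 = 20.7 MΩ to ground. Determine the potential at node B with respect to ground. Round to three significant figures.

V_B ≈ 1.15 V

Node A sees R2 in parallel with the series input of stage 2, R3 + R4 = 46.50 MΩ.
R2 ‖ (R3+R4) = 9.284 MΩ.
V_A = 13.8 × 9.284/(40.3 + 9.284) = 2.584 V.
V_B = V_A × 0.4452 = 1.150 V.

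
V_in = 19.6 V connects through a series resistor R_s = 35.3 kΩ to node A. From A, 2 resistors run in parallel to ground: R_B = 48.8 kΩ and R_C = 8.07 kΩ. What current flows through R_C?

Equivalent of the parallel group: R_p = 6.925 kΩ.
V_A = 19.6 × 6.925/42.22 = 3.214 V.
Branch current I = V_A/R_C = 3.214/8.07 = 0.3983 mA.
(Check via current divider: I_total = 0.4642 mA; share G_k/ΣG = 0.8581 → same result.)

I ≈ 0.398 mA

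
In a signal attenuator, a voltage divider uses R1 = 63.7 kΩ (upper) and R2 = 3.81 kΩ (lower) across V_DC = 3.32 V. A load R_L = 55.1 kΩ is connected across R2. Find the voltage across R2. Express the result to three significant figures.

V_out ≈ 0.176 V

First combine the lower leg with the load: R2 ‖ R_L = 3.564 kΩ.
Now apply the divider: V_out = 3.32 × 0.05298 = 0.1759 V.
(Unloaded it would be 0.187 V; the load pulls it down.)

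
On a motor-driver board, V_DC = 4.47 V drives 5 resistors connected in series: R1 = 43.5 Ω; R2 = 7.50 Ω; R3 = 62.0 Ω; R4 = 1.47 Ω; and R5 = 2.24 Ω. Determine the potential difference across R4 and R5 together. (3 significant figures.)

V ≈ 0.142 V

Series total: ΣR = 43.5 + 7.50 + 62.0 + 1.47 + 2.24 = 116.7 Ω.
R_{R4..R5} = 1.47 + 2.24 = 3.710 Ω.
V = V_DC · R/ΣR = 4.47 × 0.03179 = 0.1421 V.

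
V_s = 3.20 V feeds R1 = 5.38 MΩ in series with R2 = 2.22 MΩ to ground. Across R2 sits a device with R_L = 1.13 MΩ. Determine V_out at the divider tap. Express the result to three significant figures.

V_out ≈ 0.391 V

The load sits in parallel with R2, giving an effective lower resistance R2' = R2·R_L/(R2+R_L) = 0.7488 MΩ.
Now apply the divider: V_out = 3.20 × 0.1222 = 0.3910 V.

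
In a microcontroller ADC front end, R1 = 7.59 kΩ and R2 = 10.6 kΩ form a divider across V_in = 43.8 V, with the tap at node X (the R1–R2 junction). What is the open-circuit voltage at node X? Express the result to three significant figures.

Open-circuit (no load on X): V_th = V_in · R2/(R1 + R2) = 43.8 × 10.6/(7.590 + 10.6) = 25.52 V.

V_th ≈ 25.5 V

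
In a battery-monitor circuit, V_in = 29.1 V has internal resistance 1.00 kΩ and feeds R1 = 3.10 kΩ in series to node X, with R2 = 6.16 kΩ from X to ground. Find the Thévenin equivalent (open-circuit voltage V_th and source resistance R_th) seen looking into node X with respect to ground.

V_th ≈ 17.5 V, R_th ≈ 2.46 kΩ

R1' = 1.00 + 3.10 = 4.100 kΩ (source resistance + R1).
With X open, the divider is unloaded: V_th = 29.1 × 6.16/10.26 = 17.47 V.
With V_in suppressed (replaced by a short), R_th = R1' ‖ R2 = (4.100 × 6.16)/(4.100 + 6.16) = 2.462 kΩ.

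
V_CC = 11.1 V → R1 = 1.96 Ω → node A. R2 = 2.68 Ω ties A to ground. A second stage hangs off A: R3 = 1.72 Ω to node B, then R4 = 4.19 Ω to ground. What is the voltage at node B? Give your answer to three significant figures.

V_B ≈ 3.81 V

The second stage (R3 + R4 = 5.910 Ω) loads node A in parallel with R2.
Effective lower resistance at A: R2 ‖ 5.910 = 1.844 Ω.
V_A = 11.1 × 1.844/(1.96 + 1.844) = 5.381 V.
Then the unloaded second divider: V_B = V_A × R4/(R3+R4) = 5.381 × 0.7090 = 3.815 V.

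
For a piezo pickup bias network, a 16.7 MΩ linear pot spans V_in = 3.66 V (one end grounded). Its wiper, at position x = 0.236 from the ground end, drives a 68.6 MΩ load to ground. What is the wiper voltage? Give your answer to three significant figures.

V_out ≈ 0.827 V

The pot divides into 12.76 MΩ above the wiper and 3.941 MΩ below.
R_L loads the lower segment: effective lower R = 3.727 MΩ.
Loaded-divider output: V_out = 3.66 × 0.2261 = 0.8274 V.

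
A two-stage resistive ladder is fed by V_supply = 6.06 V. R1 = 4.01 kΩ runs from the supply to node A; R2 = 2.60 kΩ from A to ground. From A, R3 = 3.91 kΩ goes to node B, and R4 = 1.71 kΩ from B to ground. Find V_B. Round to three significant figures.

Node A sees R2 in parallel with the series input of stage 2, R3 + R4 = 5.620 kΩ.
Effective lower resistance at A: R2 ‖ 5.620 = 1.778 kΩ.
V_A = 6.06 × 1.778/(4.01 + 1.778) = 1.861 V.
Then the unloaded second divider: V_B = V_A × R4/(R3+R4) = 1.861 × 0.3043 = 0.5663 V.

V_B ≈ 0.566 V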